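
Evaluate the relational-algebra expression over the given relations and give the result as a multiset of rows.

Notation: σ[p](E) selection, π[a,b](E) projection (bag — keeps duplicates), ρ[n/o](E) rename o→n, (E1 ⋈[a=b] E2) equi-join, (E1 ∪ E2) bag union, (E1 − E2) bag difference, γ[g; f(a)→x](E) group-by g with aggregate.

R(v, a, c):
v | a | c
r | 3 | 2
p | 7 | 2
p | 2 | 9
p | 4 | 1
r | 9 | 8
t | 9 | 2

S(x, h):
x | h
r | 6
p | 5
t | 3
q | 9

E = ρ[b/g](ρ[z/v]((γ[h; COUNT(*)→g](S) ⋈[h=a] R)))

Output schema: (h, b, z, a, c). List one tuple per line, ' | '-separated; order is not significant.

Row counts bottom-up:
  S → 4
  γ[h; COUNT(*)→g](S) → 4
  R → 6
  (γ[h; COUNT(*)→g](S) ⋈[h=a] R) → 3
  ρ[z/v]((γ[h; COUNT(*)→g](S) ⋈[h=a] R)) → 3
  ρ[b/g](ρ[z/v]((γ[h; COUNT(*)→g](S) ⋈[h=a] R))) → 3

== RESULT ==
h | b | z | a | c
3 | 1 | r | 3 | 2
9 | 1 | r | 9 | 8
9 | 1 | t | 9 | 2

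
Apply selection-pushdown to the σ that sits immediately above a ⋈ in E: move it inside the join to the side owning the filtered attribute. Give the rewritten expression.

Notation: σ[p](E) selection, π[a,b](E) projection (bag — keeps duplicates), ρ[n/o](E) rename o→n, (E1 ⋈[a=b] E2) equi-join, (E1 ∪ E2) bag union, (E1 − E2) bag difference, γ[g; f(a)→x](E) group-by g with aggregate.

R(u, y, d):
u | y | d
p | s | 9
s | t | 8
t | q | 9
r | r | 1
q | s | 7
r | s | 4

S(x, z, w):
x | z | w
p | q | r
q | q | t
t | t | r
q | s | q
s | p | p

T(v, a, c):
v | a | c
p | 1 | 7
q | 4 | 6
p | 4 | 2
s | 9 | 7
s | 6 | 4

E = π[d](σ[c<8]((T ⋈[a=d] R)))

σ filters on c, owned by the left side.
E' = π[d]((σ[c<8](T) ⋈[a=d] R))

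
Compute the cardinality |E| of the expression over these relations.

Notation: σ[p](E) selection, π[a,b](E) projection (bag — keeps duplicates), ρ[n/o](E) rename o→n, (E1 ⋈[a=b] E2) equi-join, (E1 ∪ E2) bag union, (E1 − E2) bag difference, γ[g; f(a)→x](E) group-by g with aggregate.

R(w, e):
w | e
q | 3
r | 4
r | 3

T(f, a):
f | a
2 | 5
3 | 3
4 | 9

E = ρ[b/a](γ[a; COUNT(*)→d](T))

Stepwise |·|:
  T → 3
  γ[a; COUNT(*)→d](T) → 3
  ρ[b/a](γ[a; COUNT(*)→d](T)) → 3

|E| = 3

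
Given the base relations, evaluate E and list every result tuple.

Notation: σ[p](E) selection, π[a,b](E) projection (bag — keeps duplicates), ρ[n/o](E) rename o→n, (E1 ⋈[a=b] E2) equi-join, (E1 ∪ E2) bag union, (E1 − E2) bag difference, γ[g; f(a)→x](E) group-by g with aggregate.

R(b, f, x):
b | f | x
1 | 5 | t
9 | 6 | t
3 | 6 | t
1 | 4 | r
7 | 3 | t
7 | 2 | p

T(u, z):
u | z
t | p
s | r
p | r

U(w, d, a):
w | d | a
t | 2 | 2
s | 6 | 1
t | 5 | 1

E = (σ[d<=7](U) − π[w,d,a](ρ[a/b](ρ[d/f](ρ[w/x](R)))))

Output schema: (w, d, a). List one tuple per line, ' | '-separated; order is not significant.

Stepwise |·|:
  U → 3
  σ[d<=7](U) → 3
  R → 6
  ρ[w/x](R) → 6
  ρ[d/f](ρ[w/x](R)) → 6
  ρ[a/b](ρ[d/f](ρ[w/x](R))) → 6
  π[w,d,a](ρ[a/b](ρ[d/f](ρ[w/x](R)))) → 6
  (σ[d<=7](U) − π[w,d,a](ρ[a/b](ρ[d/f](ρ[w/x](R))))) → 2

== RESULT ==
w | d | a
s | 6 | 1
t | 2 | 2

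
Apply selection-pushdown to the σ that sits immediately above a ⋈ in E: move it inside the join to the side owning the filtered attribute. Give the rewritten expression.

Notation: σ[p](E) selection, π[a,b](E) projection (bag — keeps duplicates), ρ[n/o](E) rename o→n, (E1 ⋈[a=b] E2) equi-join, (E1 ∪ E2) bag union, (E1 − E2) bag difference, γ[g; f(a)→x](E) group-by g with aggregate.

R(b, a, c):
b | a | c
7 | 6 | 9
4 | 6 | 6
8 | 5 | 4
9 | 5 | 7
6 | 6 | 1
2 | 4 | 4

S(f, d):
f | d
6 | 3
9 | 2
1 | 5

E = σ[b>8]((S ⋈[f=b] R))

σ filters on b, owned by the right side.
E' = (S ⋈[f=b] σ[b>8](R))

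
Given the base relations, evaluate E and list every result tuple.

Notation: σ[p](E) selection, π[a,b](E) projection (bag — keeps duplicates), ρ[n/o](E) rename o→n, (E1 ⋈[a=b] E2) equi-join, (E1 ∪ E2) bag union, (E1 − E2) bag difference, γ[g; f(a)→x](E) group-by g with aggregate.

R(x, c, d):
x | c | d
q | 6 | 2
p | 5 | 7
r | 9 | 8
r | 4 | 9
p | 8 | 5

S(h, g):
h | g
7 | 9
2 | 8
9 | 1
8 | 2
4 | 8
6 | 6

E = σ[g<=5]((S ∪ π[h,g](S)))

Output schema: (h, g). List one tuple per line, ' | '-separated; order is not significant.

Stepwise |·|:
  S → 6
  S → 6
  π[h,g](S) → 6
  (S ∪ π[h,g](S)) → 12
  σ[g<=5]((S ∪ π[h,g](S))) → 4

== RESULT ==
h | g
8 | 2
8 | 2
9 | 1
9 | 1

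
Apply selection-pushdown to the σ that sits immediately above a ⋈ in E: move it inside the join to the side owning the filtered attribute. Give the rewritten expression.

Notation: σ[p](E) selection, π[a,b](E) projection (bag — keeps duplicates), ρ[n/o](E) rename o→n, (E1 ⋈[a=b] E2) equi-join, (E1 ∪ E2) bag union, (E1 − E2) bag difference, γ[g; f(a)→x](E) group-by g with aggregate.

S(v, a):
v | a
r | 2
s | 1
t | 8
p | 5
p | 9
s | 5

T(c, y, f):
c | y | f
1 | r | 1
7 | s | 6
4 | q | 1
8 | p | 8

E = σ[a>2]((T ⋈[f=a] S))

σ filters on a, owned by the right side.
E' = (T ⋈[f=a] σ[a>2](S))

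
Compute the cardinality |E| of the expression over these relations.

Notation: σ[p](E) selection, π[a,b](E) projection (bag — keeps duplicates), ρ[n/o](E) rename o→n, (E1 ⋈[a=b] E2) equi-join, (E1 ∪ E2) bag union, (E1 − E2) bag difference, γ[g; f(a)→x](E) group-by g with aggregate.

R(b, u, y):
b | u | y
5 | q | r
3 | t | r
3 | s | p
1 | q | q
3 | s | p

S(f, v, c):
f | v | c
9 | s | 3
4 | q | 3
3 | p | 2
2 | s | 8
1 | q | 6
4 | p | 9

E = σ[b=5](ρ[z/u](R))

Subexpression sizes:
  R → 5
  ρ[z/u](R) → 5
  σ[b=5](ρ[z/u](R)) → 1

|E| = 1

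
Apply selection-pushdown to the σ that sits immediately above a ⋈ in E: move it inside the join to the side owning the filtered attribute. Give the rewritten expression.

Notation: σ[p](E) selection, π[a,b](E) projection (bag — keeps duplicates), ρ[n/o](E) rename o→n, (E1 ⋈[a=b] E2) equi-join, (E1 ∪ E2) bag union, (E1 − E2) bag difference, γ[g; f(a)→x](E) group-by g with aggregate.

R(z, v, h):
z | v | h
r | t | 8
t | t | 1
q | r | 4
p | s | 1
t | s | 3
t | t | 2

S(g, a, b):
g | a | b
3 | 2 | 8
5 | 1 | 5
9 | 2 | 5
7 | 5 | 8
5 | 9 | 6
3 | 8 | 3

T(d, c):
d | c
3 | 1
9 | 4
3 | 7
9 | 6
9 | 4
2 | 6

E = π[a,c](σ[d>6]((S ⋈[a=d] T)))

σ filters on d, owned by the right side.
E' = π[a,c]((S ⋈[a=d] σ[d>6](T)))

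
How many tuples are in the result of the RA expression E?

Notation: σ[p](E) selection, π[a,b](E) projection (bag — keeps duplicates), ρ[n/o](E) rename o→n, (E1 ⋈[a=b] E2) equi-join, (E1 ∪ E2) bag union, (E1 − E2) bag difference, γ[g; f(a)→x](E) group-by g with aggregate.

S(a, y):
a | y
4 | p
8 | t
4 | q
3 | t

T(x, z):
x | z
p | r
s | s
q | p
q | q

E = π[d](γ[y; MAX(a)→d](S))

Subexpression sizes:
  S → 4
  γ[y; MAX(a)→d](S) → 3
  π[d](γ[y; MAX(a)→d](S)) → 3

|E| = 3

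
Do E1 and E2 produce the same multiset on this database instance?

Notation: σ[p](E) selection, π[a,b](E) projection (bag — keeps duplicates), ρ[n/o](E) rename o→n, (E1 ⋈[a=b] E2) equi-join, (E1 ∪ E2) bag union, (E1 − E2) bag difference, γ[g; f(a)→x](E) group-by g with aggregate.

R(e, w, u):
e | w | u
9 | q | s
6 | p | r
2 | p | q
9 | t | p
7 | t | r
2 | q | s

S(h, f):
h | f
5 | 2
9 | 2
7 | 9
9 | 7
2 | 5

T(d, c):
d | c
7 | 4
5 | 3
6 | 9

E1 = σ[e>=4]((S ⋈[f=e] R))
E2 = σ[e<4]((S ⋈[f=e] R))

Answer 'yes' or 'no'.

E1 row counts bottom-up:
  S → 5
  R → 6
  (S ⋈[f=e] R) → 7
  σ[e>=4]((S ⋈[f=e] R)) → 3
E2 row counts bottom-up:
  S → 5
  R → 6
  (S ⋈[f=e] R) → 7
  σ[e<4]((S ⋈[f=e] R)) → 4

E1 result:
h | f | e | w | u
7 | 9 | 9 | q | s
7 | 9 | 9 | t | p
9 | 7 | 7 | t | r
E2 result:
h | f | e | w | u
5 | 2 | 2 | p | q
5 | 2 | 2 | q | s
9 | 2 | 2 | p | q
9 | 2 | 2 | q | s
Witness: (7, 9, 9, 't', 'p') appears 1× in E1 but 0× in E2.

no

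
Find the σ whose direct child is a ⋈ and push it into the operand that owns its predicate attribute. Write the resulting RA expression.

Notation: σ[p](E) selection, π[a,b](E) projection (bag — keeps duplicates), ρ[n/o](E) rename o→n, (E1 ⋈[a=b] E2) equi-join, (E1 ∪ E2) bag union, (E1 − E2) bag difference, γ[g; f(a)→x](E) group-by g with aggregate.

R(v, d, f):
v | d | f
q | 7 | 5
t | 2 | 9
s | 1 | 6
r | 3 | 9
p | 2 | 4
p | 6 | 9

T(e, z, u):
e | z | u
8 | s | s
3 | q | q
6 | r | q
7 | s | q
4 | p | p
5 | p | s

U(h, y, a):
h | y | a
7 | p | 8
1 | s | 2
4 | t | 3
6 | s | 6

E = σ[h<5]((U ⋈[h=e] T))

σ filters on h, owned by the left side.
E' = (σ[h<5](U) ⋈[h=e] T)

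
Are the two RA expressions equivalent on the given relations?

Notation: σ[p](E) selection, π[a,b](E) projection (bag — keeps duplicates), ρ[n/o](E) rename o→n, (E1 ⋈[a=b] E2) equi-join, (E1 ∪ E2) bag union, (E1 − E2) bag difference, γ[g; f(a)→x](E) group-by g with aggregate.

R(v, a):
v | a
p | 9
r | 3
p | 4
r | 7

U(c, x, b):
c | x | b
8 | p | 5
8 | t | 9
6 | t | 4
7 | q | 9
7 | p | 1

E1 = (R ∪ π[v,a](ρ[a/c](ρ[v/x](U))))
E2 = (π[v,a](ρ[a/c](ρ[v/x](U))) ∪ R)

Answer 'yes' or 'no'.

E1 row counts bottom-up:
  R → 4
  U → 5
  ρ[v/x](U) → 5
  ρ[a/c](ρ[v/x](U)) → 5
  π[v,a](ρ[a/c](ρ[v/x](U))) → 5
  (R ∪ π[v,a](ρ[a/c](ρ[v/x](U)))) → 9
E2 row counts bottom-up:
  U → 5
  ρ[v/x](U) → 5
  ρ[a/c](ρ[v/x](U)) → 5
  π[v,a](ρ[a/c](ρ[v/x](U))) → 5
  R → 4
  (π[v,a](ρ[a/c](ρ[v/x](U))) ∪ R) → 9

E1 and E2 produce the same multiset:
v | a
p | 4
p | 7
p | 8
p | 9
q | 7
r | 3
r | 7
t | 6
t | 8

yes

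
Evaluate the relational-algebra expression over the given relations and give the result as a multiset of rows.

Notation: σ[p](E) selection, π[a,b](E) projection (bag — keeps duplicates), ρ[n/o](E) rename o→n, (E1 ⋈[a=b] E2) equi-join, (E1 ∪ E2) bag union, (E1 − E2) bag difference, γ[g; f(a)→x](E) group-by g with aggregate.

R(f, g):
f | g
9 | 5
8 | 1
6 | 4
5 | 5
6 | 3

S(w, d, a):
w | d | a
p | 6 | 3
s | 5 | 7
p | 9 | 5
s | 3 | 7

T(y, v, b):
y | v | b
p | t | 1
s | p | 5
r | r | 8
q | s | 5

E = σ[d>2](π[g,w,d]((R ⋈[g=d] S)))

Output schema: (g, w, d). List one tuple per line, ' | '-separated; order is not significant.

Per-node cardinality:
  R → 5
  S → 4
  (R ⋈[g=d] S) → 3
  π[g,w,d]((R ⋈[g=d] S)) → 3
  σ[d>2](π[g,w,d]((R ⋈[g=d] S))) → 3

== RESULT ==
g | w | d
3 | s | 3
5 | s | 5
5 | s | 5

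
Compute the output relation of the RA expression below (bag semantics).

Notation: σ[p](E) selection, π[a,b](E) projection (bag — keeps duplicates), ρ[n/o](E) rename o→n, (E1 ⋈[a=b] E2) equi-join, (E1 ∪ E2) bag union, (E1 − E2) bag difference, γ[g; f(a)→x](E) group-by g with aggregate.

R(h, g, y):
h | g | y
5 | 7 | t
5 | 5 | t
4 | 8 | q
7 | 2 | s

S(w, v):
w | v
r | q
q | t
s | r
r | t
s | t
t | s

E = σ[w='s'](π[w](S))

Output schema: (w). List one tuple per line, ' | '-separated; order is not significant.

Per-node cardinality:
  S → 6
  π[w](S) → 6
  σ[w='s'](π[w](S)) → 2

== RESULT ==
w
s
s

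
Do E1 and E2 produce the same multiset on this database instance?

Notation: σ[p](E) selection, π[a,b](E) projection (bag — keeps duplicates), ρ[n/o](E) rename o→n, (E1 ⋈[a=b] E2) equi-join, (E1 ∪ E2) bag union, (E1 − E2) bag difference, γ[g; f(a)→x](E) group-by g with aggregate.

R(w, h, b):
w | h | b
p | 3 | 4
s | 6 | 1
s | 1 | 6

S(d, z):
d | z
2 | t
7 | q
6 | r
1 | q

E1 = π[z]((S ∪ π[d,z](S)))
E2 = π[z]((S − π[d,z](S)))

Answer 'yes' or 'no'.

E1 subexpression sizes:
  S → 4
  S → 4
  π[d,z](S) → 4
  (S ∪ π[d,z](S)) → 8
  π[z]((S ∪ π[d,z](S))) → 8
E2 subexpression sizes:
  S → 4
  S → 4
  π[d,z](S) → 4
  (S − π[d,z](S)) → 0
  π[z]((S − π[d,z](S))) → 0

E1 result:
z
q
q
q
q
r
r
t
t
E2 result:
z
(0 rows)
Witness: ('t',) appears 2× in E1 but 0× in E2.

no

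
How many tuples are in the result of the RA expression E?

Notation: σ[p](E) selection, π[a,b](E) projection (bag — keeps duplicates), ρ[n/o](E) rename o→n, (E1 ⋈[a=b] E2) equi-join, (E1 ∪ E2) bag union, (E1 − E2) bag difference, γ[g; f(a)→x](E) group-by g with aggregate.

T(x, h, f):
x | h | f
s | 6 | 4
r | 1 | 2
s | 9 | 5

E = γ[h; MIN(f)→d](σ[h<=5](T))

Stepwise |·|:
  T → 3
  σ[h<=5](T) → 1
  γ[h; MIN(f)→d](σ[h<=5](T)) → 1

|E| = 1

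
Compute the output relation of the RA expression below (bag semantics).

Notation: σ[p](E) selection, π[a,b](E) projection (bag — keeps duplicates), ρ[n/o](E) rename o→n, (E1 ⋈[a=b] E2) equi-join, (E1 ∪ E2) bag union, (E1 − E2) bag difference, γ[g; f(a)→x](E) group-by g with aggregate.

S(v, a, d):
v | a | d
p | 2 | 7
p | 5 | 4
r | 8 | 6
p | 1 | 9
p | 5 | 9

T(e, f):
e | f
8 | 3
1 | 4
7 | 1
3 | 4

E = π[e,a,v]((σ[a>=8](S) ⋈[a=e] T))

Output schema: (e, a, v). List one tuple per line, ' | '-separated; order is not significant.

Subexpression sizes:
  S → 5
  σ[a>=8](S) → 1
  T → 4
  (σ[a>=8](S) ⋈[a=e] T) → 1
  π[e,a,v]((σ[a>=8](S) ⋈[a=e] T)) → 1

== RESULT ==
e | a | v
8 | 8 | r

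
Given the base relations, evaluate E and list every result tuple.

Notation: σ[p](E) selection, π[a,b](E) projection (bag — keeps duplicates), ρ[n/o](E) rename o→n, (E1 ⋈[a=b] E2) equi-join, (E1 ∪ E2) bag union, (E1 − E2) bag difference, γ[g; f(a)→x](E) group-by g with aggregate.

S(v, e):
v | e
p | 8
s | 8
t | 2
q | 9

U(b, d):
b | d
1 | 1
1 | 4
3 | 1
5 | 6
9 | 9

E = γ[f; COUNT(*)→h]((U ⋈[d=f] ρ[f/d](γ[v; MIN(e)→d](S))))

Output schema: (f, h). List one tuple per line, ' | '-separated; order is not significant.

Subexpression sizes:
  U → 5
  S → 4
  γ[v; MIN(e)→d](S) → 4
  ρ[f/d](γ[v; MIN(e)→d](S)) → 4
  (U ⋈[d=f] ρ[f/d](γ[v; MIN(e)→d](S))) → 1
  γ[f; COUNT(*)→h]((U ⋈[d=f] ρ[f/d](γ[v; MIN(e)→d](S)))) → 1

== RESULT ==
f | h
9 | 1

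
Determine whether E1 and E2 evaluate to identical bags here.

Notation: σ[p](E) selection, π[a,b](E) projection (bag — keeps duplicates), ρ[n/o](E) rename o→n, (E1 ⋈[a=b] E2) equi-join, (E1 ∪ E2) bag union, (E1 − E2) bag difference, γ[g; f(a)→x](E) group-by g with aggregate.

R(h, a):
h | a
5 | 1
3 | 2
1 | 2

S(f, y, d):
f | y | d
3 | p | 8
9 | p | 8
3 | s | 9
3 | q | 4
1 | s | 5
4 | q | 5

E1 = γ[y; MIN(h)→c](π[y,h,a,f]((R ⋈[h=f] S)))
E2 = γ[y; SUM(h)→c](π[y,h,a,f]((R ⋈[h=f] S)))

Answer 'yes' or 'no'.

E1 subexpression sizes:
  R → 3
  S → 6
  (R ⋈[h=f] S) → 4
  π[y,h,a,f]((R ⋈[h=f] S)) → 4
  γ[y; MIN(h)→c](π[y,h,a,f]((R ⋈[h=f] S))) → 3
E2 subexpression sizes:
  R → 3
  S → 6
  (R ⋈[h=f] S) → 4
  π[y,h,a,f]((R ⋈[h=f] S)) → 4
  γ[y; SUM(h)→c](π[y,h,a,f]((R ⋈[h=f] S))) → 3

E1 result:
y | c
p | 3
q | 3
s | 1
E2 result:
y | c
p | 3
q | 3
s | 4
Witness: ('s', 4) appears 0× in E1 but 1× in E2.

no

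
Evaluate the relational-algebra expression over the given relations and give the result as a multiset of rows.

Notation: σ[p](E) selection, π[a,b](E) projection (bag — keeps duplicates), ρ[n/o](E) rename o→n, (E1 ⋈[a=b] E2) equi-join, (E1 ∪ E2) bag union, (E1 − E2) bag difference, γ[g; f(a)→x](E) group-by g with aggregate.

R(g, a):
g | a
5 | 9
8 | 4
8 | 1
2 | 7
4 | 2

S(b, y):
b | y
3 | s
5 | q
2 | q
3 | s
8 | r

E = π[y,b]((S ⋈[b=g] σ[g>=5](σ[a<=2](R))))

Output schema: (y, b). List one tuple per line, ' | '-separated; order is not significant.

Per-node cardinality:
  S → 5
  R → 5
  σ[a<=2](R) → 2
  σ[g>=5](σ[a<=2](R)) → 1
  (S ⋈[b=g] σ[g>=5](σ[a<=2](R))) → 1
  π[y,b]((S ⋈[b=g] σ[g>=5](σ[a<=2](R)))) → 1

== RESULT ==
y | b
r | 8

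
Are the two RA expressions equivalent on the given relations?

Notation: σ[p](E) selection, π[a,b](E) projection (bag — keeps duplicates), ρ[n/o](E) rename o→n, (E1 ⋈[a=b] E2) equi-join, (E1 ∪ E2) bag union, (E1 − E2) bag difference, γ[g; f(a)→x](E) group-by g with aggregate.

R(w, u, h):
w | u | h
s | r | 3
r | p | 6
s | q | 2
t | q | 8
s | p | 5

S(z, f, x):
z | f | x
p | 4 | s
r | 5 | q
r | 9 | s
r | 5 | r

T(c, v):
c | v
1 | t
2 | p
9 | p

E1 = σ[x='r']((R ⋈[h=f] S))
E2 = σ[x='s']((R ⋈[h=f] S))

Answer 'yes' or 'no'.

E1 stepwise |·|:
  R → 5
  S → 4
  (R ⋈[h=f] S) → 2
  σ[x='r']((R ⋈[h=f] S)) → 1
E2 stepwise |·|:
  R → 5
  S → 4
  (R ⋈[h=f] S) → 2
  σ[x='s']((R ⋈[h=f] S)) → 0

E1 result:
w | u | h | z | f | x
s | p | 5 | r | 5 | r
E2 result:
w | u | h | z | f | x
(0 rows)
Witness: ('s', 'p', 5, 'r', 5, 'r') appears 1× in E1 but 0× in E2.

no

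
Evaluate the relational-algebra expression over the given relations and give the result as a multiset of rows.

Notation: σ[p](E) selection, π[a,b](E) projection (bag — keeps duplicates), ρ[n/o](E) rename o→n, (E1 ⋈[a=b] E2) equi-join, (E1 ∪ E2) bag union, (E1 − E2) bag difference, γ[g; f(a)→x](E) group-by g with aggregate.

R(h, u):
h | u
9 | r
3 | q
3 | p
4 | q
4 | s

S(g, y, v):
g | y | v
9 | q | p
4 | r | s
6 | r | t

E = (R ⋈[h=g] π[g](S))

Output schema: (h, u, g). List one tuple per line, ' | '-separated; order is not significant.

Subexpression sizes:
  R → 5
  S → 3
  π[g](S) → 3
  (R ⋈[h=g] π[g](S)) → 3

== RESULT ==
h | u | g
4 | q | 4
4 | s | 4
9 | r | 9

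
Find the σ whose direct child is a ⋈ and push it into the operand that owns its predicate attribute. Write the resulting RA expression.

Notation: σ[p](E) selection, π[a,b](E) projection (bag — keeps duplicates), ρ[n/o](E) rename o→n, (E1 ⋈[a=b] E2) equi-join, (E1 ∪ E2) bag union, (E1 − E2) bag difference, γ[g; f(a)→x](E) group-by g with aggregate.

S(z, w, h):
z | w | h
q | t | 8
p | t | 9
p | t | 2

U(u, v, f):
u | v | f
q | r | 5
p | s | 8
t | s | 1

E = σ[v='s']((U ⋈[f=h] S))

σ filters on v, owned by the left side.
E' = (σ[v='s'](U) ⋈[f=h] S)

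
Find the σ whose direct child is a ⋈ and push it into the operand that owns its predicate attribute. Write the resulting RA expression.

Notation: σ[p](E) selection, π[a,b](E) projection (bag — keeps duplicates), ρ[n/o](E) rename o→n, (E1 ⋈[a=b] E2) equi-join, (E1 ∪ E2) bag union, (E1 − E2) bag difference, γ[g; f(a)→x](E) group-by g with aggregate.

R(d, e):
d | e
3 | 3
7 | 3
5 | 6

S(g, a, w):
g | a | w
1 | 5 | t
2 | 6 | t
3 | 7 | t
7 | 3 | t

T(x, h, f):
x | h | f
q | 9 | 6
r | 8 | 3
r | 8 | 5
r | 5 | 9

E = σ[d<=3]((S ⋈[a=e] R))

σ filters on d, owned by the right side.
E' = (S ⋈[a=e] σ[d<=3](R))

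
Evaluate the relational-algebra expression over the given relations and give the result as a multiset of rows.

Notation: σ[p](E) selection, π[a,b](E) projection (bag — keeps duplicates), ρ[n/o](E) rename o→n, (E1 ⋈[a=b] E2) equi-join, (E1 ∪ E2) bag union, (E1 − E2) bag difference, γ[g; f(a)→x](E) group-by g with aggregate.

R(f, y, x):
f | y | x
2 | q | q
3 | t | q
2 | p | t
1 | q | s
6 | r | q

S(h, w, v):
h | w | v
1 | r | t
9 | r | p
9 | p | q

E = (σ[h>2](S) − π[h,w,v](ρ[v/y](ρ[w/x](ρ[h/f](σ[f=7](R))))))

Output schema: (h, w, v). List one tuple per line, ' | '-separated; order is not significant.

Per-node cardinality:
  S → 3
  σ[h>2](S) → 2
  R → 5
  σ[f=7](R) → 0
  ρ[h/f](σ[f=7](R)) → 0
  ρ[w/x](ρ[h/f](σ[f=7](R))) → 0
  ρ[v/y](ρ[w/x](ρ[h/f](σ[f=7](R)))) → 0
  π[h,w,v](ρ[v/y](ρ[w/x](ρ[h/f](σ[f=7](R))))) → 0
  (σ[h>2](S) − π[h,w,v](ρ[v/y](ρ[w/x](ρ[h/f](σ[f=7](R)))))) → 2

== RESULT ==
h | w | v
9 | p | q
9 | r | p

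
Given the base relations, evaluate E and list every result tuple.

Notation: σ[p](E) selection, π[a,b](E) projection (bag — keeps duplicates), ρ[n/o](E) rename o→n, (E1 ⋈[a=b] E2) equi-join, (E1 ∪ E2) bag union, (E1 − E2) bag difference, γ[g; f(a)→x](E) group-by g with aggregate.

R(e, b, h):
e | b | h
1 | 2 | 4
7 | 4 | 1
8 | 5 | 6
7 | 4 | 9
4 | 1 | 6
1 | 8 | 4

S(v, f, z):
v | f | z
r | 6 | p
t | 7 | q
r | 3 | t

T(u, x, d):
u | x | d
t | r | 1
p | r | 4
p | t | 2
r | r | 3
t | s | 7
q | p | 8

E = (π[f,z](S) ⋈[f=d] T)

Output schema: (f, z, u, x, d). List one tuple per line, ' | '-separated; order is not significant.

Row counts bottom-up:
  S → 3
  π[f,z](S) → 3
  T → 6
  (π[f,z](S) ⋈[f=d] T) → 2

== RESULT ==
f | z | u | x | d
3 | t | r | r | 3
7 | q | t | s | 7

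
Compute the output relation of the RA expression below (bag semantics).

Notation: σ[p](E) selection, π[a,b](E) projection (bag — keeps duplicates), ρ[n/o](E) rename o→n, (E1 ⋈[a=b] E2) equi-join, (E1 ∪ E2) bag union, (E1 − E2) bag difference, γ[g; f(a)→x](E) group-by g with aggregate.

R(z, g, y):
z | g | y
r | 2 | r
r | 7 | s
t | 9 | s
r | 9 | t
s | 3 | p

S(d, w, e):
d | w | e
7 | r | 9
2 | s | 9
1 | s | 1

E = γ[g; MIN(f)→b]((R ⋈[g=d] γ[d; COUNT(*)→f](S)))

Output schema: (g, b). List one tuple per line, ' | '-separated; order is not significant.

Subexpression sizes:
  R → 5
  S → 3
  γ[d; COUNT(*)→f](S) → 3
  (R ⋈[g=d] γ[d; COUNT(*)→f](S)) → 2
  γ[g; MIN(f)→b]((R ⋈[g=d] γ[d; COUNT(*)→f](S))) → 2

== RESULT ==
g | b
2 | 1
7 | 1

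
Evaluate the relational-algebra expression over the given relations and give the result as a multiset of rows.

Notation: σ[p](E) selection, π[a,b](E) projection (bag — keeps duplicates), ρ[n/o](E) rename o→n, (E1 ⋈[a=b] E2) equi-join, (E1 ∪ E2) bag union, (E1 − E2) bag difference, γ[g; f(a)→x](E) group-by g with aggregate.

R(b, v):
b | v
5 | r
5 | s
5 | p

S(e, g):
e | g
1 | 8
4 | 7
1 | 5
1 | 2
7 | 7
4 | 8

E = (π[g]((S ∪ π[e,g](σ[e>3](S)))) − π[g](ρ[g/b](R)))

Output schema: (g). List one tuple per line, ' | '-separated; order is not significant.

Per-node cardinality:
  S → 6
  S → 6
  σ[e>3](S) → 3
  π[e,g](σ[e>3](S)) → 3
  (S ∪ π[e,g](σ[e>3](S))) → 9
  π[g]((S ∪ π[e,g](σ[e>3](S)))) → 9
  R → 3
  ρ[g/b](R) → 3
  π[g](ρ[g/b](R)) → 3
  (π[g]((S ∪ π[e,g](σ[e>3](S)))) − π[g](ρ[g/b](R))) → 8

== RESULT ==
g
2
7
7
7
7
8
8
8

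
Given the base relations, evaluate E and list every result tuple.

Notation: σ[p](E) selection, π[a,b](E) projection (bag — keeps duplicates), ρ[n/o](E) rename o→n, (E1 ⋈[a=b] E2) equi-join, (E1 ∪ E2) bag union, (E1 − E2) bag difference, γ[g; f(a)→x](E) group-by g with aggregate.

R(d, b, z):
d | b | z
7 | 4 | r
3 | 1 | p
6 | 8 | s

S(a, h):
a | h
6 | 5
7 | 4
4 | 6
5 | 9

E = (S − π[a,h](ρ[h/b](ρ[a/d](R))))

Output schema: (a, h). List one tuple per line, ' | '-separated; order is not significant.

Stepwise |·|:
  S → 4
  R → 3
  ρ[a/d](R) → 3
  ρ[h/b](ρ[a/d](R)) → 3
  π[a,h](ρ[h/b](ρ[a/d](R))) → 3
  (S − π[a,h](ρ[h/b](ρ[a/d](R)))) → 3

== RESULT ==
a | h
4 | 6
5 | 9
6 | 5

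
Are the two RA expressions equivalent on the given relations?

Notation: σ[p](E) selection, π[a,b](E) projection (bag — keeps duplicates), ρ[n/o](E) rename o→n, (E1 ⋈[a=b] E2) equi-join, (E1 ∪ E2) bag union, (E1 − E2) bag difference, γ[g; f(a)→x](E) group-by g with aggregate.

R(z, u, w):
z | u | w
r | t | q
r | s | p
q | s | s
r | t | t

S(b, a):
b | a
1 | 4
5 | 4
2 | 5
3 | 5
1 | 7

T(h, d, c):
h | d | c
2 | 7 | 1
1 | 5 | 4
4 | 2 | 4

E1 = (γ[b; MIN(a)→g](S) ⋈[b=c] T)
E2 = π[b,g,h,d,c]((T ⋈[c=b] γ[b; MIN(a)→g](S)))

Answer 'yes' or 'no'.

E1 row counts bottom-up:
  S → 5
  γ[b; MIN(a)→g](S) → 4
  T → 3
  (γ[b; MIN(a)→g](S) ⋈[b=c] T) → 1
E2 row counts bottom-up:
  T → 3
  S → 5
  γ[b; MIN(a)→g](S) → 4
  (T ⋈[c=b] γ[b; MIN(a)→g](S)) → 1
  π[b,g,h,d,c]((T ⋈[c=b] γ[b; MIN(a)→g](S))) → 1

E1 and E2 produce the same multiset:
b | g | h | d | c
1 | 4 | 2 | 7 | 1

yes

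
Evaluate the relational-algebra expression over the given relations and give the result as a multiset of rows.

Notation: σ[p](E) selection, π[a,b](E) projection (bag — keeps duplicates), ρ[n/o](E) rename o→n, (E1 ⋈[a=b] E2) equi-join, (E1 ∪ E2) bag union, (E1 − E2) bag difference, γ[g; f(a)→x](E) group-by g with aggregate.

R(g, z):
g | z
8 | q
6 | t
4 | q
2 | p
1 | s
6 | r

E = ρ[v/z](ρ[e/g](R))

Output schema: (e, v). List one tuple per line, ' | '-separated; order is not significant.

Stepwise |·|:
  R → 6
  ρ[e/g](R) → 6
  ρ[v/z](ρ[e/g](R)) → 6

== RESULT ==
e | v
1 | s
2 | p
4 | q
6 | r
6 | t
8 | q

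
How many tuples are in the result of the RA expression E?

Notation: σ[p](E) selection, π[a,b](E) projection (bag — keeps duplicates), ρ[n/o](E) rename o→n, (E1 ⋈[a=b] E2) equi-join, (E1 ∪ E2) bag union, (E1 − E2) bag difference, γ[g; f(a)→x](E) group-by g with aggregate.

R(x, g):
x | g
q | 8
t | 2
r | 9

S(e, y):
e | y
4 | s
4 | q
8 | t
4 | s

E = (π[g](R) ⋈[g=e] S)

Stepwise |·|:
  R → 3
  π[g](R) → 3
  S → 4
  (π[g](R) ⋈[g=e] S) → 1

|E| = 1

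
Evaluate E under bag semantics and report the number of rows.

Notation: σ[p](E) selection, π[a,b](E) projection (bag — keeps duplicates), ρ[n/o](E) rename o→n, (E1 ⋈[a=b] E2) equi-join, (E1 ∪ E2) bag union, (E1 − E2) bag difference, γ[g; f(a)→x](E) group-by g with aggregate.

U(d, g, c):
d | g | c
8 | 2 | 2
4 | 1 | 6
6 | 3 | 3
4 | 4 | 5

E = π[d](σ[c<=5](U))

Per-node cardinality:
  U → 4
  σ[c<=5](U) → 3
  π[d](σ[c<=5](U)) → 3

|E| = 3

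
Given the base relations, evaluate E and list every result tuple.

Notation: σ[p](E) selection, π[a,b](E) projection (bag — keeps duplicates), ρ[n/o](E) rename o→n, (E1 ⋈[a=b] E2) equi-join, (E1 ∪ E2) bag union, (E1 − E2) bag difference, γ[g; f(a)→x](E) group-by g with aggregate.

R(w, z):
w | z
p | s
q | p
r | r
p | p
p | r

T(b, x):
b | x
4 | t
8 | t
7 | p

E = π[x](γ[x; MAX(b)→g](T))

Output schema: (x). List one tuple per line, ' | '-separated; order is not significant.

Stepwise |·|:
  T → 3
  γ[x; MAX(b)→g](T) → 2
  π[x](γ[x; MAX(b)→g](T)) → 2

== RESULT ==
x
p
t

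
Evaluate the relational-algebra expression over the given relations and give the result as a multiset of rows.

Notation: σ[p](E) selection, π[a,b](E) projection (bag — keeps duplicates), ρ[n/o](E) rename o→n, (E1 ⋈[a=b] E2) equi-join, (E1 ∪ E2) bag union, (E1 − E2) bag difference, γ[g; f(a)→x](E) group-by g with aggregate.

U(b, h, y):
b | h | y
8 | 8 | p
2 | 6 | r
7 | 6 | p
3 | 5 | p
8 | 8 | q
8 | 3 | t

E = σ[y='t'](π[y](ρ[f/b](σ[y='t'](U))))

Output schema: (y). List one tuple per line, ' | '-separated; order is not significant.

Stepwise |·|:
  U → 6
  σ[y='t'](U) → 1
  ρ[f/b](σ[y='t'](U)) → 1
  π[y](ρ[f/b](σ[y='t'](U))) → 1
  σ[y='t'](π[y](ρ[f/b](σ[y='t'](U)))) → 1

== RESULT ==
y
t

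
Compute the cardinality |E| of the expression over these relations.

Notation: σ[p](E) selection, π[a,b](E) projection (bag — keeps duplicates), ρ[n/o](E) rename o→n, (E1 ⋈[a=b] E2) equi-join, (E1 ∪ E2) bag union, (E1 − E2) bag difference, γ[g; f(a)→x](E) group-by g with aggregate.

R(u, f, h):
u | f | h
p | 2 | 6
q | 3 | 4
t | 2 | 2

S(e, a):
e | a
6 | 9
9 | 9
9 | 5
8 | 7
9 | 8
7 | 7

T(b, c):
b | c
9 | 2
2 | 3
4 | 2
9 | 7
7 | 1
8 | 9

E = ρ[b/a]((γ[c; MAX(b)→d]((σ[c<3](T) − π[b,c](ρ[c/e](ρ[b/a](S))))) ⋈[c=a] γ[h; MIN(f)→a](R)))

Subexpression sizes:
  T → 6
  σ[c<3](T) → 3
  S → 6
  ρ[b/a](S) → 6
  ρ[c/e](ρ[b/a](S)) → 6
  π[b,c](ρ[c/e](ρ[b/a](S))) → 6
  (σ[c<3](T) − π[b,c](ρ[c/e](ρ[b/a](S)))) → 3
  γ[c; MAX(b)→d]((σ[c<3](T) − π[b,c](ρ[c/e](ρ[b/a](S))))) → 2
  R → 3
  γ[h; MIN(f)→a](R) → 3
  (γ[c; MAX(b)→d]((σ[c<3](T) − π[b,c](ρ[c/e](ρ[b/a](S))))) ⋈[c=a] γ[h; MIN(f)→a](R)) → 2
  ρ[b/a]((γ[c; MAX(b)→d]((σ[c<3](T) − π[b,c](ρ[c/e](ρ[b/a](S))))) ⋈[c=a] γ[h; MIN(f)→a](R))) → 2

|E| = 2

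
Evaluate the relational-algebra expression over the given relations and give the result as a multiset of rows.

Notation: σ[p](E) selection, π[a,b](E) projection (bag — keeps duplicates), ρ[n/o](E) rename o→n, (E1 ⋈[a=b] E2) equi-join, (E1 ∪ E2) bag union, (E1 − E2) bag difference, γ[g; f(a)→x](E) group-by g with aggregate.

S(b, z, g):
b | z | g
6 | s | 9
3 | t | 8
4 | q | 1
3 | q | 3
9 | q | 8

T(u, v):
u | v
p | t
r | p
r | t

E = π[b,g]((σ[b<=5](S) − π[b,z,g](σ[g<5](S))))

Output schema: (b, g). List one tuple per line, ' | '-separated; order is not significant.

Row counts bottom-up:
  S → 5
  σ[b<=5](S) → 3
  S → 5
  σ[g<5](S) → 2
  π[b,z,g](σ[g<5](S)) → 2
  (σ[b<=5](S) − π[b,z,g](σ[g<5](S))) → 1
  π[b,g]((σ[b<=5](S) − π[b,z,g](σ[g<5](S)))) → 1

== RESULT ==
b | g
3 | 8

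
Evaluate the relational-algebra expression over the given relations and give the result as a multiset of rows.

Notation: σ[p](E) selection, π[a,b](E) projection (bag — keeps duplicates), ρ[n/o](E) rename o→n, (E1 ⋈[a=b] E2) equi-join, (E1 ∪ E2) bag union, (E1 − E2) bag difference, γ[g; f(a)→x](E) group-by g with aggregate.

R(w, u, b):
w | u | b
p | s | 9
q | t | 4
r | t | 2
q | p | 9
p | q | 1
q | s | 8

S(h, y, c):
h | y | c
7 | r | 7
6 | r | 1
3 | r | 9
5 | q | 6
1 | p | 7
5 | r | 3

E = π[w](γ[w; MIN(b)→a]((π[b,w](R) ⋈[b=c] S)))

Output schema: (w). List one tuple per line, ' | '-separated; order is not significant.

Row counts bottom-up:
  R → 6
  π[b,w](R) → 6
  S → 6
  (π[b,w](R) ⋈[b=c] S) → 3
  γ[w; MIN(b)→a]((π[b,w](R) ⋈[b=c] S)) → 2
  π[w](γ[w; MIN(b)→a]((π[b,w](R) ⋈[b=c] S))) → 2

== RESULT ==
w
p
q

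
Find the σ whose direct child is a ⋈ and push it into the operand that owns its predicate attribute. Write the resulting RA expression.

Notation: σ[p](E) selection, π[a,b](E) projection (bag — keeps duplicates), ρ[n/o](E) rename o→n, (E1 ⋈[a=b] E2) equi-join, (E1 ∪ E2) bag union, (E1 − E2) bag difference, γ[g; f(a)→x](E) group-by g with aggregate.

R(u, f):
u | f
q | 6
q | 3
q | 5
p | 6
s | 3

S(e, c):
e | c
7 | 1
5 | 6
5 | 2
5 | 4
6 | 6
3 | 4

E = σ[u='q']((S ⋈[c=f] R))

σ filters on u, owned by the right side.
E' = (S ⋈[c=f] σ[u='q'](R))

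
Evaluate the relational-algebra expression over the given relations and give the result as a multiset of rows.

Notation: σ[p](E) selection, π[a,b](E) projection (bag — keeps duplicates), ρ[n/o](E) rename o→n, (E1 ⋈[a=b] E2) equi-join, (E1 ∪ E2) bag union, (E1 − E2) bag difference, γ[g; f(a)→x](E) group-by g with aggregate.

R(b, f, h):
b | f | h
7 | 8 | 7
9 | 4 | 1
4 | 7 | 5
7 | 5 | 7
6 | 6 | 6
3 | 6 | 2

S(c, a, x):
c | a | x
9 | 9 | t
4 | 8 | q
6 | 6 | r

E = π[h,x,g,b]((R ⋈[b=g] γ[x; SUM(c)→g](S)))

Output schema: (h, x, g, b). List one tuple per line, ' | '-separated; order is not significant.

Subexpression sizes:
  R → 6
  S → 3
  γ[x; SUM(c)→g](S) → 3
  (R ⋈[b=g] γ[x; SUM(c)→g](S)) → 3
  π[h,x,g,b]((R ⋈[b=g] γ[x; SUM(c)→g](S))) → 3

== RESULT ==
h | x | g | b
1 | t | 9 | 9
5 | q | 4 | 4
6 | r | 6 | 6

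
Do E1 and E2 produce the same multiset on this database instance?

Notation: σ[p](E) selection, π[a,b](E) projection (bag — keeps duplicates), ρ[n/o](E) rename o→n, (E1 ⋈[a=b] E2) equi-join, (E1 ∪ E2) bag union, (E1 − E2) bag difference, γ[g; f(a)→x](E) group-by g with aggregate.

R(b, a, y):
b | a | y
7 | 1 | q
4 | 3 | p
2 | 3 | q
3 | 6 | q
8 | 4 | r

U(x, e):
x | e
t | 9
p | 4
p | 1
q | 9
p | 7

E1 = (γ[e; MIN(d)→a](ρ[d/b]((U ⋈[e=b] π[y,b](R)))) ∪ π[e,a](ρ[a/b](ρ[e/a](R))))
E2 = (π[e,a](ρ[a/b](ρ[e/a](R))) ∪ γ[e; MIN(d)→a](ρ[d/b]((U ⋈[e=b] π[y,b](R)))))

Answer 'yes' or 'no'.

E1 subexpression sizes:
  U → 5
  R → 5
  π[y,b](R) → 5
  (U ⋈[e=b] π[y,b](R)) → 2
  ρ[d/b]((U ⋈[e=b] π[y,b](R))) → 2
  γ[e; MIN(d)→a](ρ[d/b]((U ⋈[e=b] π[y,b](R)))) → 2
  R → 5
  ρ[e/a](R) → 5
  ρ[a/b](ρ[e/a](R)) → 5
  π[e,a](ρ[a/b](ρ[e/a](R))) → 5
  (γ[e; MIN(d)→a](ρ[d/b]((U ⋈[e=b] π[y,b](R)))) ∪ π[e,a](ρ[a/b](ρ[e/a](R)))) → 7
E2 subexpression sizes:
  R → 5
  ρ[e/a](R) → 5
  ρ[a/b](ρ[e/a](R)) → 5
  π[e,a](ρ[a/b](ρ[e/a](R))) → 5
  U → 5
  R → 5
  π[y,b](R) → 5
  (U ⋈[e=b] π[y,b](R)) → 2
  ρ[d/b]((U ⋈[e=b] π[y,b](R))) → 2
  γ[e; MIN(d)→a](ρ[d/b]((U ⋈[e=b] π[y,b](R)))) → 2
  (π[e,a](ρ[a/b](ρ[e/a](R))) ∪ γ[e; MIN(d)→a](ρ[d/b]((U ⋈[e=b] π[y,b](R))))) → 7

E1 and E2 produce the same multiset:
e | a
1 | 7
3 | 2
3 | 4
4 | 4
4 | 8
6 | 3
7 | 7

yes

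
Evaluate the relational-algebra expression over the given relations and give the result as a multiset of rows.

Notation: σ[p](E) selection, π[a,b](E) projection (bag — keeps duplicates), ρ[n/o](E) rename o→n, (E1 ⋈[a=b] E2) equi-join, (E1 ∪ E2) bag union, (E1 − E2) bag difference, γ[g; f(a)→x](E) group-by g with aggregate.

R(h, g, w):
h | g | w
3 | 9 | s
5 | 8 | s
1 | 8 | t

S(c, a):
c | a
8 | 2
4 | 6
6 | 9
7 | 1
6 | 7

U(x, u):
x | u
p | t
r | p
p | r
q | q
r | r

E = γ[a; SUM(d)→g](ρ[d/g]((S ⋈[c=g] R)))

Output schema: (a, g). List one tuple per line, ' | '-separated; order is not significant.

Per-node cardinality:
  S → 5
  R → 3
  (S ⋈[c=g] R) → 2
  ρ[d/g]((S ⋈[c=g] R)) → 2
  γ[a; SUM(d)→g](ρ[d/g]((S ⋈[c=g] R))) → 1

== RESULT ==
a | g
2 | 16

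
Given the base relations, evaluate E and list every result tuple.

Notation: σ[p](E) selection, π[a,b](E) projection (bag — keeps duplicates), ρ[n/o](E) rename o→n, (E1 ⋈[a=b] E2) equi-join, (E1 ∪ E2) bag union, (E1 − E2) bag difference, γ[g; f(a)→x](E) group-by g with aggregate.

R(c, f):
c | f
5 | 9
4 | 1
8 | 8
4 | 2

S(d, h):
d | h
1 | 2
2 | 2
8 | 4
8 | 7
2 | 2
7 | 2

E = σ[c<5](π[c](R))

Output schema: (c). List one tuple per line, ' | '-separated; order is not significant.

Row counts bottom-up:
  R → 4
  π[c](R) → 4
  σ[c<5](π[c](R)) → 2

== RESULT ==
c
4
4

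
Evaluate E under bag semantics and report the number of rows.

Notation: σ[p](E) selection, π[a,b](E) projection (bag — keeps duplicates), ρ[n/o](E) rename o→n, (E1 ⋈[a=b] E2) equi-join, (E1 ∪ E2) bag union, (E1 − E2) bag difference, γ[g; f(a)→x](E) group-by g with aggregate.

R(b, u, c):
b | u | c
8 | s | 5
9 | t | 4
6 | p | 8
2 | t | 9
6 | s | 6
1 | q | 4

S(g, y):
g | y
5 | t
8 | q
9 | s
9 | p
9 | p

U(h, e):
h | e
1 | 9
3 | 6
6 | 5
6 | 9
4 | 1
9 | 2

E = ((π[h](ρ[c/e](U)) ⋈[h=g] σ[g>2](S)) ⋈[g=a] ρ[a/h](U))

Stepwise |·|:
  U → 6
  ρ[c/e](U) → 6
  π[h](ρ[c/e](U)) → 6
  S → 5
  σ[g>2](S) → 5
  (π[h](ρ[c/e](U)) ⋈[h=g] σ[g>2](S)) → 3
  U → 6
  ρ[a/h](U) → 6
  ((π[h](ρ[c/e](U)) ⋈[h=g] σ[g>2](S)) ⋈[g=a] ρ[a/h](U)) → 3

|E| = 3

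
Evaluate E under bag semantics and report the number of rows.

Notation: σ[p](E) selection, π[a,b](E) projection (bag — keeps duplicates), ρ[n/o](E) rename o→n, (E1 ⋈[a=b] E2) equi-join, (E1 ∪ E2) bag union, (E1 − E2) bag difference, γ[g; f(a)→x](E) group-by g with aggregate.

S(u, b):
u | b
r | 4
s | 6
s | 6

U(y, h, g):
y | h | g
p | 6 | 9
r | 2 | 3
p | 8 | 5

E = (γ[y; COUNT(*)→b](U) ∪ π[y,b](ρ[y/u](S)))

Stepwise |·|:
  U → 3
  γ[y; COUNT(*)→b](U) → 2
  S → 3
  ρ[y/u](S) → 3
  π[y,b](ρ[y/u](S)) → 3
  (γ[y; COUNT(*)→b](U) ∪ π[y,b](ρ[y/u](S))) → 5

|E| = 5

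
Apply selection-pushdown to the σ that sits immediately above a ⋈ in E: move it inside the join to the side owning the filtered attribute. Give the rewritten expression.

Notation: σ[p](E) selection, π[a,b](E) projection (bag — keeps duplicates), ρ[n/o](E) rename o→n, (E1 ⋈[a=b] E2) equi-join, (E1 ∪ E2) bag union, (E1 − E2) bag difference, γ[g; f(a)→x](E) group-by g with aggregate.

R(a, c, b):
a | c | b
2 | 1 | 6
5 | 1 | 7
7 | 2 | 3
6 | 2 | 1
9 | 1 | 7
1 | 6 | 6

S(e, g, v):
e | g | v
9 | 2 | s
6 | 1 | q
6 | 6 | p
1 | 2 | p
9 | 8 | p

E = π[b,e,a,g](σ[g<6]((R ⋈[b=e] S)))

σ filters on g, owned by the right side.
E' = π[b,e,a,g]((R ⋈[b=e] σ[g<6](S)))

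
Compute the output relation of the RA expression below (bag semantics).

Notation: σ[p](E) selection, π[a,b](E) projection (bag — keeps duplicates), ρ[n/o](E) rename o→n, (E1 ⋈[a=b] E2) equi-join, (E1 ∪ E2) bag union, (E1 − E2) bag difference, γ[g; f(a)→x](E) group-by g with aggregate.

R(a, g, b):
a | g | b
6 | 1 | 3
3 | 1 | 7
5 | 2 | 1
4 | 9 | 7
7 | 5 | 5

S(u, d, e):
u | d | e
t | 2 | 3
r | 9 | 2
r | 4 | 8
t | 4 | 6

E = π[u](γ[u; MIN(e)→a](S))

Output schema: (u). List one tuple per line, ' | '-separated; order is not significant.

Subexpression sizes:
  S → 4
  γ[u; MIN(e)→a](S) → 2
  π[u](γ[u; MIN(e)→a](S)) → 2

== RESULT ==
u
r
t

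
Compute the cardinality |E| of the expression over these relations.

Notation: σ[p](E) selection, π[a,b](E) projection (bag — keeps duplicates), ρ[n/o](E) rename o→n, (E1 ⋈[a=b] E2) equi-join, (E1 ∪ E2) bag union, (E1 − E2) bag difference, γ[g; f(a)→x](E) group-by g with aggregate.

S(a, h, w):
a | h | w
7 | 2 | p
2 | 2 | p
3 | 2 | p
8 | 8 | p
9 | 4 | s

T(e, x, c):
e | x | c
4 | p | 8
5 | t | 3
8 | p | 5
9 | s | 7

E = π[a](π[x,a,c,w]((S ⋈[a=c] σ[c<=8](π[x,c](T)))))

Subexpression sizes:
  S → 5
  T → 4
  π[x,c](T) → 4
  σ[c<=8](π[x,c](T)) → 4
  (S ⋈[a=c] σ[c<=8](π[x,c](T))) → 3
  π[x,a,c,w]((S ⋈[a=c] σ[c<=8](π[x,c](T)))) → 3
  π[a](π[x,a,c,w]((S ⋈[a=c] σ[c<=8](π[x,c](T))))) → 3

|E| = 3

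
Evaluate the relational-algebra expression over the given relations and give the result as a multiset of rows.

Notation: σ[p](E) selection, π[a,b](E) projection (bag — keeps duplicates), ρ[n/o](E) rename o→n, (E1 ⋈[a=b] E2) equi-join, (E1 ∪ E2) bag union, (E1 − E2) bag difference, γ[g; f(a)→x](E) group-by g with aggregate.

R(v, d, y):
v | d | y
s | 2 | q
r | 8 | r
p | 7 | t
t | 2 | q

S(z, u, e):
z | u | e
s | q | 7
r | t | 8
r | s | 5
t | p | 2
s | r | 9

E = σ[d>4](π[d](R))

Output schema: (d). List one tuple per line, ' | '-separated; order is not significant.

Row counts bottom-up:
  R → 4
  π[d](R) → 4
  σ[d>4](π[d](R)) → 2

== RESULT ==
d
7
8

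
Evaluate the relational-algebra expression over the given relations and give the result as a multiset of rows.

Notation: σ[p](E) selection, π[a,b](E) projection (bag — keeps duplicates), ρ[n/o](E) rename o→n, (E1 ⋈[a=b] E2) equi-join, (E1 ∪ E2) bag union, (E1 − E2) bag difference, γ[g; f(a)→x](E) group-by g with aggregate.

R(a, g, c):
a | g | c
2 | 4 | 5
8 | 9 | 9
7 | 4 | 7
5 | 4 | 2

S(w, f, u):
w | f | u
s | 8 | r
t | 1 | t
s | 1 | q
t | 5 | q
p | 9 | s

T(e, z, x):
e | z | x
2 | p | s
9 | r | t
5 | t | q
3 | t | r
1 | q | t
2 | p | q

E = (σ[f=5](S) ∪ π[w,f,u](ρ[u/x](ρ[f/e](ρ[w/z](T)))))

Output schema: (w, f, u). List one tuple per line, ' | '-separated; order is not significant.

Per-node cardinality:
  S → 5
  σ[f=5](S) → 1
  T → 6
  ρ[w/z](T) → 6
  ρ[f/e](ρ[w/z](T)) → 6
  ρ[u/x](ρ[f/e](ρ[w/z](T))) → 6
  π[w,f,u](ρ[u/x](ρ[f/e](ρ[w/z](T)))) → 6
  (σ[f=5](S) ∪ π[w,f,u](ρ[u/x](ρ[f/e](ρ[w/z](T))))) → 7

== RESULT ==
w | f | u
p | 2 | q
p | 2 | s
q | 1 | t
r | 9 | t
t | 3 | r
t | 5 | q
t | 5 | q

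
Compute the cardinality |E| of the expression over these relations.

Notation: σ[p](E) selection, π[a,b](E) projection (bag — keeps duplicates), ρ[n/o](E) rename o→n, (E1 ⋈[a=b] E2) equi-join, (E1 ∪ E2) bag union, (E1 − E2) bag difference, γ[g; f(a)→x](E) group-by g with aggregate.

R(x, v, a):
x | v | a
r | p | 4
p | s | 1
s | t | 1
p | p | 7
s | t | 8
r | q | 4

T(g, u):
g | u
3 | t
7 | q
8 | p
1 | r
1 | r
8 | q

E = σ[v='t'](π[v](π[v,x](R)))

Stepwise |·|:
  R → 6
  π[v,x](R) → 6
  π[v](π[v,x](R)) → 6
  σ[v='t'](π[v](π[v,x](R))) → 2

|E| = 2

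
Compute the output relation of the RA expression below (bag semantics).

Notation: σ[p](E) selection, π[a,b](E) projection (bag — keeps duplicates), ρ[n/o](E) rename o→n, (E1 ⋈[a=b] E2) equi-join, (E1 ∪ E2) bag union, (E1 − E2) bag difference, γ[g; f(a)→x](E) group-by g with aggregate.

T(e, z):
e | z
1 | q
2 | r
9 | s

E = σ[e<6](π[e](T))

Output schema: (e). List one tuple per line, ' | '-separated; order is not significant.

Subexpression sizes:
  T → 3
  π[e](T) → 3
  σ[e<6](π[e](T)) → 2

== RESULT ==
e
1
2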